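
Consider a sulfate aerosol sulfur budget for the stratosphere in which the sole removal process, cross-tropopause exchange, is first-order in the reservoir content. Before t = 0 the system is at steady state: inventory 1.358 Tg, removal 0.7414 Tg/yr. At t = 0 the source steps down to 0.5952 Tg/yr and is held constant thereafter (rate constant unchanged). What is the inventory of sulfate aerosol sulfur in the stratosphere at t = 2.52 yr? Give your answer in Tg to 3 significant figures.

The sink rate constant is k = F₀/M₀ = 0.7414/1.358 = 0.5459 yr⁻¹.
Solving dM/dt = F₁ − kM with M(0) = M₀ gives M(t) = F₁/k + (M₀ − F₁/k)·e^(−kt).
F₁/k = 0.5952/0.5459 = 1.0902 Tg; kt = 0.5459 × 2.52 = 1.376, e^(−kt) = 0.2526.
M(2.52) = 1.0902 + (1.358 − 1.0902) × 0.2526 = 1.0902 + 0.06765 = 1.1579 Tg.

1.16 Tg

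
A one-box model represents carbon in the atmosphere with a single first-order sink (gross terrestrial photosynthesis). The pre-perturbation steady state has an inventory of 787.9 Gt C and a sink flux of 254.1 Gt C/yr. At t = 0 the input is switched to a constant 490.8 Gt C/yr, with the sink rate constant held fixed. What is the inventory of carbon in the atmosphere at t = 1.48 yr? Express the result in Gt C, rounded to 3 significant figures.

Residence time τ = M₀/F₀ = 3.101 yr. The eventual steady state is M_∞ = M₀·(F₁/F₀) = 787.9 × 490.8/254.1 = 1521.8 Gt C.
The anomaly ΔM(t) = M(t) − M_∞ decays as ΔM₀·e^(−t/τ) with ΔM₀ = 787.9 − 1521.8 = −733.9 Gt C.
At t = 1.48 yr, e^(−t/τ) = e^(−0.4773) = 0.6205, so ΔM = −455.4 Gt C and M = 1521.8 − 455.4 = 1066.5 Gt C.

1070 Gt C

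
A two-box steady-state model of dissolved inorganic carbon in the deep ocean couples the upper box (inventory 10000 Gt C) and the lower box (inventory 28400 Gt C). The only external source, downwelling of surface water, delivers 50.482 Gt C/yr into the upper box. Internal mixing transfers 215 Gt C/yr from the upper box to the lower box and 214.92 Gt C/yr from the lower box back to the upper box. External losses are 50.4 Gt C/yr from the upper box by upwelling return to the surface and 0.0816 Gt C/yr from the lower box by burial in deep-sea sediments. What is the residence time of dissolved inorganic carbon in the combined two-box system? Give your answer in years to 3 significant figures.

Treat the two boxes together as one reservoir: the mixing fluxes between them are internal recycling, so τ = ΣM / Σ(external losses).
M_total = 10000 + 28400 = 38400 Gt C.
ΣF_external_out = 50.4 + 0.0816 = 50.482 Gt C/yr.
τ = M_total / ΣF_ext = 38400 / 50.482 = 760.7 yr.

761 yr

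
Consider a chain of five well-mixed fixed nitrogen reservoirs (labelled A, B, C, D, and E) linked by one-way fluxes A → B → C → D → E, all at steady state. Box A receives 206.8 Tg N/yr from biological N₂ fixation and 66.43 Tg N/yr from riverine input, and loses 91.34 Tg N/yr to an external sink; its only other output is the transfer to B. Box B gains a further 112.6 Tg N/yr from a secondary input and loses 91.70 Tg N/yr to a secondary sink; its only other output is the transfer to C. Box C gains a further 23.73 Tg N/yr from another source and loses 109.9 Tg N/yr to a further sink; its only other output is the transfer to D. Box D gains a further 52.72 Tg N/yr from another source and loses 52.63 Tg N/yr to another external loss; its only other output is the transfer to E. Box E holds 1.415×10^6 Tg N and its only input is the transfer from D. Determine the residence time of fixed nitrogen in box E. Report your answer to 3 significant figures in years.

12100 yr

Box A: F(A→B) = (206.8 + 66.43) − 91.34 = 181.89 Tg N/yr.
Box B: F(B→C) = (181.89 + 112.6) − 91.70 = 202.79 Tg N/yr.
Box C: F(C→D) = (202.79 + 23.73) − 109.9 = 116.62 Tg N/yr.
Box D: F(D→E) = (116.62 + 52.72) − 52.63 = 116.71 Tg N/yr.
Box E throughput = its input = 116.71 Tg N/yr; τ = 1.415×10^6 / 116.71 = 12120 yr.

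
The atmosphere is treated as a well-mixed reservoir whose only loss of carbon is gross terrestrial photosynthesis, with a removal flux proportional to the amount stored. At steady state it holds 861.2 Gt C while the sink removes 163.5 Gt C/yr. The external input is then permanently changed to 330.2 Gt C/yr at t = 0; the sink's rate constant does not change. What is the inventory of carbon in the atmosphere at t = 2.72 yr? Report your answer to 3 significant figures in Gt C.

1220 Gt C

The sink rate constant is k = F₀/M₀ = 163.5/861.2 = 0.1899 yr⁻¹.
Solving dM/dt = F₁ − kM with M(0) = M₀ gives M(t) = F₁/k + (M₀ − F₁/k)·e^(−kt).
F₁/k = 330.2/0.1899 = 1739.3 Gt C; kt = 0.1899 × 2.72 = 0.5164, e^(−kt) = 0.5967.
M(2.72) = 1739.3 + (861.2 − 1739.3) × 0.5967 = 1739.3 − 523.9 = 1215.3 Gt C.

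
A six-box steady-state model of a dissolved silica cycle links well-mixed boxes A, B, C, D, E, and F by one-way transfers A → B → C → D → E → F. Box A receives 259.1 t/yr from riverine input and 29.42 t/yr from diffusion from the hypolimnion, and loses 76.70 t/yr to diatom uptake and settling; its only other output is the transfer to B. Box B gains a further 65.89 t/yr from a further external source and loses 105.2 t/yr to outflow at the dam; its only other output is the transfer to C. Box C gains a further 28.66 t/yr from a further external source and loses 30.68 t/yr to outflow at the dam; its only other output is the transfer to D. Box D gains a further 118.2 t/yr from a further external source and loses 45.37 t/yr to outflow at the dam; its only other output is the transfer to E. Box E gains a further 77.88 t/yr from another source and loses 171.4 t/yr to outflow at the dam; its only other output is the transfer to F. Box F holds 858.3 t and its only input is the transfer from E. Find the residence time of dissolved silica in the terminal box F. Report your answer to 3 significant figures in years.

Box A: F(A→B) = (259.1 + 29.42) − 76.70 = 211.82 t/yr.
Box B: F(B→C) = (211.82 + 65.89) − 105.2 = 172.51 t/yr.
Box C: F(C→D) = (172.51 + 28.66) − 30.68 = 170.49 t/yr.
Box D: F(D→E) = (170.49 + 118.2) − 45.37 = 243.32 t/yr.
Box E: F(E→F) = (243.32 + 77.88) − 171.4 = 149.80 t/yr.
Box F throughput = its input = 149.80 t/yr; τ = 858.3 / 149.80 = 5.730 yr.

5.73 yr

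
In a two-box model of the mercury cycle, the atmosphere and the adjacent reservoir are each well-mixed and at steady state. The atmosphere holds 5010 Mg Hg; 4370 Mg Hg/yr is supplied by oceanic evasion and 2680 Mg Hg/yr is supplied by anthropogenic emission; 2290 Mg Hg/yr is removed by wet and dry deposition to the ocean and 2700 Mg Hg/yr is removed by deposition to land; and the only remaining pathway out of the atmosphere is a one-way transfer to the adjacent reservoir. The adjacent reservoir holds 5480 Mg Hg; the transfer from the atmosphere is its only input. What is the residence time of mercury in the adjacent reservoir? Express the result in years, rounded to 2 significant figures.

2.7 yr

Balance the atmosphere: ΣF_in = 4370 + 2680 = 7050.0 Mg Hg/yr.
Transfer to the adjacent reservoir = ΣF_in − (2290 + 2700) = 2060.0 Mg Hg/yr.
At steady state the output of the adjacent reservoir equals its input, 2060.0 Mg Hg/yr.
τ = M / F = 5480 / 2060.0 = 2.660 yr.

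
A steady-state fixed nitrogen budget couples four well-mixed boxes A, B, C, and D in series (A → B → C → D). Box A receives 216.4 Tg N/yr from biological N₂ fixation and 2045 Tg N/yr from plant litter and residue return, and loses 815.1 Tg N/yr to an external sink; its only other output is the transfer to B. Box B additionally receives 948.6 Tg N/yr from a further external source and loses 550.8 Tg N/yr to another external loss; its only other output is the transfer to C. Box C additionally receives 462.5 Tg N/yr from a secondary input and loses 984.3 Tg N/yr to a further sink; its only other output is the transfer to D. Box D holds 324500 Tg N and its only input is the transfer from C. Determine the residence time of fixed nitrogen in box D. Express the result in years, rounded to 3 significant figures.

Box A: F(A→B) = (216.4 + 2045) − 815.1 = 1446.3 Tg N/yr.
Box B: F(B→C) = (1446.3 + 948.6) − 550.8 = 1844.1 Tg N/yr.
Box C: F(C→D) = (1844.1 + 462.5) − 984.3 = 1322.3 Tg N/yr.
Box D throughput = its input = 1322.3 Tg N/yr; τ = 324500 / 1322.3 = 245.4 yr.

245 yr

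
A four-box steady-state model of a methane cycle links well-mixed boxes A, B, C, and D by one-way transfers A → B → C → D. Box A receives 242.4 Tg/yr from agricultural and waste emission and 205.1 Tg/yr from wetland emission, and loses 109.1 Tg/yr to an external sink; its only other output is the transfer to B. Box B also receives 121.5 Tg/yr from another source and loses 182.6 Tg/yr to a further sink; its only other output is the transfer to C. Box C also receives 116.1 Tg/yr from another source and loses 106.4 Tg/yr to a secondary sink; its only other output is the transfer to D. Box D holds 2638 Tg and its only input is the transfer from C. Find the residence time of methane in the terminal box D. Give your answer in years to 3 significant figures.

9.19 yr

Box A: F(A→B) = (242.4 + 205.1) − 109.1 = 338.40 Tg/yr.
Box B: F(B→C) = (338.40 + 121.5) − 182.6 = 277.30 Tg/yr.
Box C: F(C→D) = (277.30 + 116.1) − 106.4 = 287.00 Tg/yr.
Box D throughput = its input = 287.00 Tg/yr; τ = 2638 / 287.00 = 9.192 yr.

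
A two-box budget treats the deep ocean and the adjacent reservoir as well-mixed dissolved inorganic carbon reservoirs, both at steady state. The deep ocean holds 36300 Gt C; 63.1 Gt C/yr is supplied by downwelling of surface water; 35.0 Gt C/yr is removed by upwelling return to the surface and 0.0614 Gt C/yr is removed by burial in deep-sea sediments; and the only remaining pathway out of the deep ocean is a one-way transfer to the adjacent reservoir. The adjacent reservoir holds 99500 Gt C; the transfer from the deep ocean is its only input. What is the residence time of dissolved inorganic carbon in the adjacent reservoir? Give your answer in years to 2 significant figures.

3500 yr

Balance the deep ocean: ΣF_in = 63.100 Gt C/yr.
Transfer to the adjacent reservoir = ΣF_in − (35.0 + 0.0614) = 28.039 Gt C/yr.
At steady state the output of the adjacent reservoir equals its input, 28.039 Gt C/yr.
τ = M / F = 99500 / 28.039 = 3549 yr.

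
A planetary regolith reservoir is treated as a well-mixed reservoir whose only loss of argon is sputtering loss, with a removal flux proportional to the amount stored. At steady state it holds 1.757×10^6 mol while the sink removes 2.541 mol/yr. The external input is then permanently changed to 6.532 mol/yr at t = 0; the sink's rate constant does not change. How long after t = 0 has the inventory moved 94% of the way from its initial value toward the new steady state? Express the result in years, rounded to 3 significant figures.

τ = M₀/F₀ = 1.757×10^6/2.541 = 691500 yr.
The remaining gap fraction is e^(−t/τ); 94% covered ⇒ e^(−t/τ) = 0.0600.
t = −τ ln(0.0600) = 691500 × 2.813 = 1.945×10^6 yr.

1.95×10^6 yr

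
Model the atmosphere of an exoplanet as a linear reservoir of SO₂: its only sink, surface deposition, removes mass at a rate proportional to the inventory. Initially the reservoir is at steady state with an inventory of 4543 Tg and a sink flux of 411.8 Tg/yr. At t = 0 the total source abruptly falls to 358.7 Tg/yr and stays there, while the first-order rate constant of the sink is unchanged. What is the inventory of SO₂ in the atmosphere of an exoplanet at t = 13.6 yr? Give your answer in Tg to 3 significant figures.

4130 Tg

τ = M₀/F₀ = 4543/411.8 = 11.03 yr; rate constant k = 1/τ.
New steady state M_∞ = F₁/k = F₁·τ = 358.7 × 11.03 = 3957.2 Tg.
M(t) = M_∞ + (M₀ − M_∞)·e^(−t/τ); t/τ = 13.6/11.03 = 1.233, so e^(−t/τ) = 0.2915.
M(t) = 3957.2 + 585.8 × 0.2915 = 4127.9 Tg.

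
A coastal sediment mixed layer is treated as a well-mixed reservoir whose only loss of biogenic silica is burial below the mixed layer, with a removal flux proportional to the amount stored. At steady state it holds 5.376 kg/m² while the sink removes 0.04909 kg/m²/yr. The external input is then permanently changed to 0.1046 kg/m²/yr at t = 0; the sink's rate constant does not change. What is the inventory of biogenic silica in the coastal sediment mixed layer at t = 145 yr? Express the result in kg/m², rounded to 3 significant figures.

τ = M₀/F₀ = 5.376/0.04909 = 109.5 yr; rate constant k = 1/τ.
New steady state M_∞ = F₁/k = F₁·τ = 0.1046 × 109.5 = 11.455 kg/m².
M(t) = M_∞ + (M₀ − M_∞)·e^(−t/τ); t/τ = 145/109.5 = 1.324, so e^(−t/τ) = 0.2661.
M(t) = 11.455 − 6.079 × 0.2661 = 9.8377 kg/m².

9.84 kg/m²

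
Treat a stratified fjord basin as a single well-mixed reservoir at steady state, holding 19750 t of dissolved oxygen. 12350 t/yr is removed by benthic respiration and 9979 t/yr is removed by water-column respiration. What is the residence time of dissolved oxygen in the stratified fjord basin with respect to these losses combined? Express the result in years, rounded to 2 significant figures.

0.88 yr

Total removal = 12350 + 9979 = 22329 t/yr.
τ = M / ΣF_out = 19750 / 22329 = 0.8845 yr.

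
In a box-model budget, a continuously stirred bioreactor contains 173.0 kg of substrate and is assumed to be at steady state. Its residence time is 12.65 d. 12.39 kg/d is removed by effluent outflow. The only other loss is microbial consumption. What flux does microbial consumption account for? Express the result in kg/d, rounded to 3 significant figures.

1.29 kg/d

Total removal F = M/τ = 173.0 / 12.65 = 13.68 kg/d.
Microbial consumption = F − (12.39) = 13.68 − 12.39 = 1.286 kg/d.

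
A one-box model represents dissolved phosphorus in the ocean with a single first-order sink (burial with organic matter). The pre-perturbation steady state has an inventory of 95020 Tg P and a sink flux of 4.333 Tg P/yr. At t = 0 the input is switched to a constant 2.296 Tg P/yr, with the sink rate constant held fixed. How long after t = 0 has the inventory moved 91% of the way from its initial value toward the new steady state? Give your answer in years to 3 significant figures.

τ = M₀/F₀ = 95020/4.333 = 21930 yr.
The remaining gap fraction is e^(−t/τ); 91% covered ⇒ e^(−t/τ) = 0.0900.
t = −τ ln(0.0900) = 21930 × 2.408 = 52800 yr.

52800 yr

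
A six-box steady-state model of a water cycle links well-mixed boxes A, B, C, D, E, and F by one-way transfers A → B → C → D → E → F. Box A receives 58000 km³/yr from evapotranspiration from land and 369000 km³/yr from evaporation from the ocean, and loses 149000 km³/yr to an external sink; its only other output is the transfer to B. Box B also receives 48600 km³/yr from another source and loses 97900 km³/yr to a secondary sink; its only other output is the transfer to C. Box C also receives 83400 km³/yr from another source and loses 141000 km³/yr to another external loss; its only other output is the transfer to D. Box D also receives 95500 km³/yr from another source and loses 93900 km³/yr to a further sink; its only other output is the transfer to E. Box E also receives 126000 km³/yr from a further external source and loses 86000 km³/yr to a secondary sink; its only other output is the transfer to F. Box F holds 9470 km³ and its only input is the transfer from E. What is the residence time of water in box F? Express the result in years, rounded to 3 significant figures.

Box A: F(A→B) = (58000 + 369000) − 149000 = 278000 km³/yr.
Box B: F(B→C) = (278000 + 48600) − 97900 = 228700 km³/yr.
Box C: F(C→D) = (228700 + 83400) − 141000 = 171100 km³/yr.
Box D: F(D→E) = (171100 + 95500) − 93900 = 172700 km³/yr.
Box E: F(E→F) = (172700 + 126000) − 86000 = 212700 km³/yr.
Box F throughput = its input = 212700 km³/yr; τ = 9470 / 212700 = 0.04452 yr.

0.0445 yr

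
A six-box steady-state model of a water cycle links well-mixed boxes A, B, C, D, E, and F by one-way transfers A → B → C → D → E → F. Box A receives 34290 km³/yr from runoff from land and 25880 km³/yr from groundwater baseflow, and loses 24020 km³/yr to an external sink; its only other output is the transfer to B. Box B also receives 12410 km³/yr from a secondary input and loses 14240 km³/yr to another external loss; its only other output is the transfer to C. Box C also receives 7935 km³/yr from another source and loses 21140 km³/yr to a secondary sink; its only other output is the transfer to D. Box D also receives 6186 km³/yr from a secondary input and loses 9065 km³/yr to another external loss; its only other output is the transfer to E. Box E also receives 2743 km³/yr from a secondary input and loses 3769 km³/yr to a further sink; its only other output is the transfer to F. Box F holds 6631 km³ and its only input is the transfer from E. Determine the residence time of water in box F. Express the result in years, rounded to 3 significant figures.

0.385 yr

Box A: F(A→B) = (34290 + 25880) − 24020 = 36150 km³/yr.
Box B: F(B→C) = (36150 + 12410) − 14240 = 34320 km³/yr.
Box C: F(C→D) = (34320 + 7935) − 21140 = 21115 km³/yr.
Box D: F(D→E) = (21115 + 6186) − 9065 = 18236 km³/yr.
Box E: F(E→F) = (18236 + 2743) − 3769 = 17210 km³/yr.
Box F throughput = its input = 17210 km³/yr; τ = 6631 / 17210 = 0.3853 yr.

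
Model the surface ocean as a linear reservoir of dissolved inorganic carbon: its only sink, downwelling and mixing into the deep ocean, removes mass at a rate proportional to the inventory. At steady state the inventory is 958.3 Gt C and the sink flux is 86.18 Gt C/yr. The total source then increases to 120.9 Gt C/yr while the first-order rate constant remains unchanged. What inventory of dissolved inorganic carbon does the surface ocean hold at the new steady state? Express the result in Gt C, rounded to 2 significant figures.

1300 Gt C

Rate constant k = F/M = 86.18 / 958.3 = 0.08993 yr⁻¹.
At the new steady state, source = k·M_new ⇒ M_new = 120.9 / 0.08993 = 1344 Gt C.
(Equivalently M_new = M × F_new/F_old = 958.3 × 120.9/86.18.)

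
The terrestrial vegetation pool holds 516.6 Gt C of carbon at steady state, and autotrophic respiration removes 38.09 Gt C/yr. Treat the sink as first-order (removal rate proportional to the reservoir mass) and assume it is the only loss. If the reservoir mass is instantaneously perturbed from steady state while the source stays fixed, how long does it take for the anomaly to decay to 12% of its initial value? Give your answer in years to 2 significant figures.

For a linear reservoir the anomaly decays as exp(−t/τ) with τ = M/F = 516.6/38.09 = 13.56 yr.
exp(−t/τ) = 0.12 ⇒ t = −τ ln(0.12) = 13.56 × 2.120 = 28.76 yr.

29 yr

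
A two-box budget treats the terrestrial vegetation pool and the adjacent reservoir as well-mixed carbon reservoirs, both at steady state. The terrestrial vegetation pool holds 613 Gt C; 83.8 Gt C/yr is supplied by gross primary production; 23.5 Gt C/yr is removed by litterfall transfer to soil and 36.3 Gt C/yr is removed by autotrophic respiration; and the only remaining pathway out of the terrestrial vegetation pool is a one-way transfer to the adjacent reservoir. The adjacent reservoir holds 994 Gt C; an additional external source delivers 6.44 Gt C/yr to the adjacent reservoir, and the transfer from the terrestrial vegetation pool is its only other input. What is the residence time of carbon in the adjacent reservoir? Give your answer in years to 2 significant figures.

33 yr

Balance the terrestrial vegetation pool: ΣF_in = 83.800 Gt C/yr.
Transfer to the adjacent reservoir = ΣF_in − (23.5 + 36.3) = 24.000 Gt C/yr.
Total input to the adjacent reservoir = 24.000 + 6.44 = 30.440 Gt C/yr; at steady state this equals its total output.
τ = M / F = 994 / 30.440 = 32.65 yr.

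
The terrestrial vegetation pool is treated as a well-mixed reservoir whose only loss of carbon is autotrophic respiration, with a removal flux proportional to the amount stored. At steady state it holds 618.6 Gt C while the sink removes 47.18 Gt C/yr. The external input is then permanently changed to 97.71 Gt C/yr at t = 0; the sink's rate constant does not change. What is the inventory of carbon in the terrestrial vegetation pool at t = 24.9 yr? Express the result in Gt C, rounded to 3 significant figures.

1180 Gt C

Residence time τ = M₀/F₀ = 13.11 yr. The eventual steady state is M_∞ = M₀·(F₁/F₀) = 618.6 × 97.71/47.18 = 1281.1 Gt C.
The anomaly ΔM(t) = M(t) − M_∞ decays as ΔM₀·e^(−t/τ) with ΔM₀ = 618.6 − 1281.1 = −662.5 Gt C.
At t = 24.9 yr, e^(−t/τ) = e^(−1.899) = 0.1497, so ΔM = −99.18 Gt C and M = 1281.1 − 99.18 = 1181.9 Gt C.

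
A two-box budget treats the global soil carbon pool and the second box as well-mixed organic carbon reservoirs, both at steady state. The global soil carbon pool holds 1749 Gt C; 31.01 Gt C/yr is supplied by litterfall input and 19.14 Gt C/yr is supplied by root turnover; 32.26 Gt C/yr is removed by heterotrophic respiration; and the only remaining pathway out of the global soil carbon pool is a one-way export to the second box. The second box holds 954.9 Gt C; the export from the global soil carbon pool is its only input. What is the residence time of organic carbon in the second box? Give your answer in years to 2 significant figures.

Balance the global soil carbon pool: ΣF_in = 31.01 + 19.14 = 50.150 Gt C/yr.
Export to the second box = ΣF_in − (32.26) = 17.890 Gt C/yr.
At steady state the output of the second box equals its input, 17.890 Gt C/yr.
τ = M / F = 954.9 / 17.890 = 53.38 yr.

53 yr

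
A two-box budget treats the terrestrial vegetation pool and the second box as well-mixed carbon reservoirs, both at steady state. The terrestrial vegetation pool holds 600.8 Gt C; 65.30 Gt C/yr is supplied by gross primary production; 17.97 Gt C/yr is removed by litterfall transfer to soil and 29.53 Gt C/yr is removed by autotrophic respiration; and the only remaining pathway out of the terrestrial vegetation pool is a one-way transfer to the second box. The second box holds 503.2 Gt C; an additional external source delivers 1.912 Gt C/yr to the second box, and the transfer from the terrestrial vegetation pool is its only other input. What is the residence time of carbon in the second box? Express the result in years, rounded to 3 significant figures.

25.5 yr

Balance the terrestrial vegetation pool: ΣF_in = 65.300 Gt C/yr.
Transfer to the second box = ΣF_in − (17.97 + 29.53) = 17.800 Gt C/yr.
Total input to the second box = 17.800 + 1.912 = 19.712 Gt C/yr; at steady state this equals its total output.
τ = M / F = 503.2 / 19.712 = 25.53 yr.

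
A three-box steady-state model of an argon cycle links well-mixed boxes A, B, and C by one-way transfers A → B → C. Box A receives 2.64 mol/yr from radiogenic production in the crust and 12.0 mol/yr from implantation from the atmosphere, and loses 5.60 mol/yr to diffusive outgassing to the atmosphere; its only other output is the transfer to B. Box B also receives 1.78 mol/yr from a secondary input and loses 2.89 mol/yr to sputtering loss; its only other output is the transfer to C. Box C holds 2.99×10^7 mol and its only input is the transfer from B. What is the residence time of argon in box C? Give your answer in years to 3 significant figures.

3.77×10^6 yr

Box A: F(A→B) = (2.64 + 12.0) − 5.60 = 9.0400 mol/yr.
Box B: F(B→C) = (9.0400 + 1.78) − 2.89 = 7.9300 mol/yr.
Box C throughput = its input = 7.9300 mol/yr; τ = 2.99×10^7 / 7.9300 = 3.770×10^6 yr.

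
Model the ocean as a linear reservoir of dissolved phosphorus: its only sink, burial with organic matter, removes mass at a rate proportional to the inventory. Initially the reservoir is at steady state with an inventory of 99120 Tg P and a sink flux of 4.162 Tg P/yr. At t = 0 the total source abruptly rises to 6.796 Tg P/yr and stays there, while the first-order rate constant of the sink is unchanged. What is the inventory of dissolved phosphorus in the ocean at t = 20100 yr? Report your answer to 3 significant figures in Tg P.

135000 Tg P

τ = M₀/F₀ = 99120/4.162 = 23820 yr; rate constant k = 1/τ.
New steady state M_∞ = F₁/k = F₁·τ = 6.796 × 23820 = 161850 Tg P.
M(t) = M_∞ + (M₀ − M_∞)·e^(−t/τ); t/τ = 20100/23820 = 0.8440, so e^(−t/τ) = 0.4300.
M(t) = 161850 − 62730 × 0.4300 = 134880 Tg P.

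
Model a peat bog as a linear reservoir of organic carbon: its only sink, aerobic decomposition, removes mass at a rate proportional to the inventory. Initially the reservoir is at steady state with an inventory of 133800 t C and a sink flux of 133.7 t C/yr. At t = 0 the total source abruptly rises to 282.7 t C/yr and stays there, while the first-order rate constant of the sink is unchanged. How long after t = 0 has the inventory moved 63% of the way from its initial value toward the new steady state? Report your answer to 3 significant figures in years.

τ = M₀/F₀ = 133800/133.7 = 1001 yr.
The remaining gap fraction is e^(−t/τ); 63% covered ⇒ e^(−t/τ) = 0.370.
t = −τ ln(0.370) = 1001 × 0.9943 = 995.0 yr.

995 yr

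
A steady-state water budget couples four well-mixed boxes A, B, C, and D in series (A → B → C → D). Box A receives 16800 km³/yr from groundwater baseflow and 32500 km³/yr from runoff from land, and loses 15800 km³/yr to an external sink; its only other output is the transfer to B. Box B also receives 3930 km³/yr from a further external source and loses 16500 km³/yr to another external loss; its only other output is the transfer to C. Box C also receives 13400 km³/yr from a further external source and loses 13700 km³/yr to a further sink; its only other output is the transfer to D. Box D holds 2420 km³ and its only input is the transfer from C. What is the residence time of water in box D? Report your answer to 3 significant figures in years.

0.117 yr

Box A: F(A→B) = (16800 + 32500) − 15800 = 33500 km³/yr.
Box B: F(B→C) = (33500 + 3930) − 16500 = 20930 km³/yr.
Box C: F(C→D) = (20930 + 13400) − 13700 = 20630 km³/yr.
Box D throughput = its input = 20630 km³/yr; τ = 2420 / 20630 = 0.1173 yr.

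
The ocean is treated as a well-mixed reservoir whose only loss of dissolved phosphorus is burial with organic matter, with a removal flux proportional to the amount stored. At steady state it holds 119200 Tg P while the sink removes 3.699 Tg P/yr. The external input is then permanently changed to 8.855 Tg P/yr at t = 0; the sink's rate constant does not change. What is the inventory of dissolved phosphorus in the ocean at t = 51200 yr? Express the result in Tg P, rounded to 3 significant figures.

τ = M₀/F₀ = 119200/3.699 = 32220 yr; rate constant k = 1/τ.
New steady state M_∞ = F₁/k = F₁·τ = 8.855 × 32220 = 285350 Tg P.
M(t) = M_∞ + (M₀ − M_∞)·e^(−t/τ); t/τ = 51200/32220 = 1.589, so e^(−t/τ) = 0.2042.
M(t) = 285350 − 166200 × 0.2042 = 251430 Tg P.

251000 Tg P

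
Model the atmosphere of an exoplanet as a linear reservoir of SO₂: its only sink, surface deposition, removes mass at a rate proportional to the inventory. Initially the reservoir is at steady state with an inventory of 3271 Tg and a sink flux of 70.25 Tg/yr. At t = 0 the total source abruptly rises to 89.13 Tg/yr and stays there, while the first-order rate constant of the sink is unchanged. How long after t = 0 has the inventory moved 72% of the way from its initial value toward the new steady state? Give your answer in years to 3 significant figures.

τ = M₀/F₀ = 3271/70.25 = 46.56 yr.
The remaining gap fraction is e^(−t/τ); 72% covered ⇒ e^(−t/τ) = 0.280.
t = −τ ln(0.280) = 46.56 × 1.273 = 59.27 yr.

59.3 yr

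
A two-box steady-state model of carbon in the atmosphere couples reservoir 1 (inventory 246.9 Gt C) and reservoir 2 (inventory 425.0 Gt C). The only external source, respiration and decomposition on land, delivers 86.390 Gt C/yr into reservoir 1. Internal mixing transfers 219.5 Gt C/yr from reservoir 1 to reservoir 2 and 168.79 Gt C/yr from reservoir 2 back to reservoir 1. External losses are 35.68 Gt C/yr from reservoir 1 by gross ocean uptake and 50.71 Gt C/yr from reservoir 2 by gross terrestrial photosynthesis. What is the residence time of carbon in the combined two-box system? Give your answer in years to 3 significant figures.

7.78 yr

Treat the two boxes together as one reservoir: the mixing fluxes between them are internal recycling, so τ = ΣM / Σ(external losses).
M_total = 246.9 + 425.0 = 671.90 Gt C.
ΣF_external_out = 35.68 + 50.71 = 86.390 Gt C/yr.
τ = M_total / ΣF_ext = 671.90 / 86.390 = 7.778 yr.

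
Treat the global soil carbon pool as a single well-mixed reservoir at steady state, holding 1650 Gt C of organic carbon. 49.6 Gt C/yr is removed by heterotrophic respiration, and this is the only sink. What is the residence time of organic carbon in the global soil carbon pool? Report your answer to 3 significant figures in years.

33.3 yr

τ = M / F = 1650 / 49.6 = 33.27 yr.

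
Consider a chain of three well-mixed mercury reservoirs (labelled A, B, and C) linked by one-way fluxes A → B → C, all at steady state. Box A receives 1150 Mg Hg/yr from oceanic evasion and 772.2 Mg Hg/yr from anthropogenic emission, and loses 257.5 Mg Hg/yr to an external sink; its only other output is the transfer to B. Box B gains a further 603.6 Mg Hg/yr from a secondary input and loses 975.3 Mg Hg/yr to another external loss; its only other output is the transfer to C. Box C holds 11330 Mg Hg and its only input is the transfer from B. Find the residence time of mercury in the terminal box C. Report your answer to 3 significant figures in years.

Box A: F(A→B) = (1150 + 772.2) − 257.5 = 1664.7 Mg Hg/yr.
Box B: F(B→C) = (1664.7 + 603.6) − 975.3 = 1293.0 Mg Hg/yr.
Box C throughput = its input = 1293.0 Mg Hg/yr; τ = 11330 / 1293.0 = 8.763 yr.

8.76 yr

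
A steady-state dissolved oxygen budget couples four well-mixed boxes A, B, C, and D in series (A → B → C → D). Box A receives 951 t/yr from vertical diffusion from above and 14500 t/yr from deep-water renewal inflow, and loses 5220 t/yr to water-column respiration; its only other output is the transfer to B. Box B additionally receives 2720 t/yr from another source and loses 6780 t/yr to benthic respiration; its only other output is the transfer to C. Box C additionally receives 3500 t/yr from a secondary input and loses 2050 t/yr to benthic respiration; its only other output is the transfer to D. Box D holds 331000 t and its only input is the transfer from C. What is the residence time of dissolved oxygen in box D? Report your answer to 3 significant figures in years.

Box A: F(A→B) = (951 + 14500) − 5220 = 10231 t/yr.
Box B: F(B→C) = (10231 + 2720) − 6780 = 6171.0 t/yr.
Box C: F(C→D) = (6171.0 + 3500) − 2050 = 7621.0 t/yr.
Box D throughput = its input = 7621.0 t/yr; τ = 331000 / 7621.0 = 43.43 yr.

43.4 yr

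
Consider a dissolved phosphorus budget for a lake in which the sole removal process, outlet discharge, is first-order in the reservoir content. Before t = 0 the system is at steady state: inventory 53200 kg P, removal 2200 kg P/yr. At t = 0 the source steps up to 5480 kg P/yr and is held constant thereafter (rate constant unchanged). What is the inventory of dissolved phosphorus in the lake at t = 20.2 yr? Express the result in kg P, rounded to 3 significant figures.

The sink rate constant is k = F₀/M₀ = 2200/53200 = 0.04135 yr⁻¹.
Solving dM/dt = F₁ − kM with M(0) = M₀ gives M(t) = F₁/k + (M₀ − F₁/k)·e^(−kt).
F₁/k = 5480/0.04135 = 132520 kg P; kt = 0.04135 × 20.2 = 0.8353, e^(−kt) = 0.4337.
M(20.2) = 132520 + (53200 − 132520) × 0.4337 = 132520 − 34400 = 98115 kg P.

98100 kg P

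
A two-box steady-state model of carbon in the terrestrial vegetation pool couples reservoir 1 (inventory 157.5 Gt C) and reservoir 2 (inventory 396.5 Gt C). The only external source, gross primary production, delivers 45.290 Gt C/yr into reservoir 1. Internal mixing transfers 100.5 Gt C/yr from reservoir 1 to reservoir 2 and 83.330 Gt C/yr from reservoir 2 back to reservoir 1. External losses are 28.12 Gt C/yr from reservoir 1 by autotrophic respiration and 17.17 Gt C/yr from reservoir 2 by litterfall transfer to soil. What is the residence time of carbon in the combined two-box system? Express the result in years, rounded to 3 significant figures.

For the system as a whole, the A↔B exchange is internal and contributes nothing to the throughput; only the external sinks remove mass.
M_total = 157.5 + 396.5 = 554.00 Gt C.
ΣF_external_out = 28.12 + 17.17 = 45.290 Gt C/yr.
τ = M_total / ΣF_ext = 554.00 / 45.290 = 12.23 yr.

12.2 yr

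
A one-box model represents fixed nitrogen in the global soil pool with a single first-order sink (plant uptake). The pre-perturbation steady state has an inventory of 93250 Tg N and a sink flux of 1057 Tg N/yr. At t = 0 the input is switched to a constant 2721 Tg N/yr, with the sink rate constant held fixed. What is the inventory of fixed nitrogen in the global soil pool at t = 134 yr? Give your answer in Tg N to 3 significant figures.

208000 Tg N

Residence time τ = M₀/F₀ = 88.22 yr. The eventual steady state is M_∞ = M₀·(F₁/F₀) = 93250 × 2721/1057 = 240050 Tg N.
The anomaly ΔM(t) = M(t) − M_∞ decays as ΔM₀·e^(−t/τ) with ΔM₀ = 93250 − 240050 = −146800 Tg N.
At t = 134 yr, e^(−t/τ) = e^(−1.519) = 0.2190, so ΔM = −32140 Tg N and M = 240050 − 32140 = 207910 Tg N.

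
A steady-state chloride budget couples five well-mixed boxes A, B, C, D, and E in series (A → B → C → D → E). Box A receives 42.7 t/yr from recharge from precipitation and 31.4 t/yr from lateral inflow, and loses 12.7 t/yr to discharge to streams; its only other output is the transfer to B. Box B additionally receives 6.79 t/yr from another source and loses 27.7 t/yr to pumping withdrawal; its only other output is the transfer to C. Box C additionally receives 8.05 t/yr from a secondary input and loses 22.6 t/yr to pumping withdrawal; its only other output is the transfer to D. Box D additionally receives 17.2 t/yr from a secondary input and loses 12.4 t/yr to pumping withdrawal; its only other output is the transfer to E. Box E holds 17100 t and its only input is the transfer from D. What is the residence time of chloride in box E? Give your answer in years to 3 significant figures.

556 yr

Box A: F(A→B) = (42.7 + 31.4) − 12.7 = 61.400 t/yr.
Box B: F(B→C) = (61.400 + 6.79) − 27.7 = 40.490 t/yr.
Box C: F(C→D) = (40.490 + 8.05) − 22.6 = 25.940 t/yr.
Box D: F(D→E) = (25.940 + 17.2) − 12.4 = 30.740 t/yr.
Box E throughput = its input = 30.740 t/yr; τ = 17100 / 30.740 = 556.3 yr.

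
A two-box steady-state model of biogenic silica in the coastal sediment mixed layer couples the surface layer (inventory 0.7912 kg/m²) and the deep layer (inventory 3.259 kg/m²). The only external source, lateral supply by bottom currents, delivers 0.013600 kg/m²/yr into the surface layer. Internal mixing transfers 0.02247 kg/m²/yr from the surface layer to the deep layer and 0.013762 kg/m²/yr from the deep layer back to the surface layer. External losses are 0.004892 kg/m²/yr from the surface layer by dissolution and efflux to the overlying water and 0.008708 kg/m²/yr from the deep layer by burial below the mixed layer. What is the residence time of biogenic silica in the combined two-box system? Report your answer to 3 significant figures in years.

Treat the two boxes together as one reservoir: the mixing fluxes between them are internal recycling, so τ = ΣM / Σ(external losses).
M_total = 0.7912 + 3.259 = 4.0502 kg/m².
ΣF_external_out = 0.004892 + 0.008708 = 0.013600 kg/m²/yr.
τ = M_total / ΣF_ext = 4.0502 / 0.013600 = 297.8 yr.

298 yr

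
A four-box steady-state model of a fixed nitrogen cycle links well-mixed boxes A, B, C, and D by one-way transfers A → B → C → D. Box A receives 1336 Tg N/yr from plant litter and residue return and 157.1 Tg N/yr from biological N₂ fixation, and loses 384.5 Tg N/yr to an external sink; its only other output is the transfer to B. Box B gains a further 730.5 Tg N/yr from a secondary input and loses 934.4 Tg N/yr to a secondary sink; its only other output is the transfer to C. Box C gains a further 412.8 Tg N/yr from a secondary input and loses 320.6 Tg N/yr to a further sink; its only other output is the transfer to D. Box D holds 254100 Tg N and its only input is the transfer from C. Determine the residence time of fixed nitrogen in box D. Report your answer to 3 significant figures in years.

Box A: F(A→B) = (1336 + 157.1) − 384.5 = 1108.6 Tg N/yr.
Box B: F(B→C) = (1108.6 + 730.5) − 934.4 = 904.70 Tg N/yr.
Box C: F(C→D) = (904.70 + 412.8) − 320.6 = 996.90 Tg N/yr.
Box D throughput = its input = 996.90 Tg N/yr; τ = 254100 / 996.90 = 254.9 yr.

255 yr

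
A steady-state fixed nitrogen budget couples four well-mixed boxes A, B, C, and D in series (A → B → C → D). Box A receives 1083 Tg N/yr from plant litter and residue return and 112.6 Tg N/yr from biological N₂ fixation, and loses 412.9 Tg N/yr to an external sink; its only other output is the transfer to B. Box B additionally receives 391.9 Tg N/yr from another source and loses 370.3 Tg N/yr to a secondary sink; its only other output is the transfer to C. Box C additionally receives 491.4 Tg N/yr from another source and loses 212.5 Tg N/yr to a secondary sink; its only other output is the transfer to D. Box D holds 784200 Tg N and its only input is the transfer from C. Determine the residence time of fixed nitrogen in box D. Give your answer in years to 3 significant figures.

Box A: F(A→B) = (1083 + 112.6) − 412.9 = 782.70 Tg N/yr.
Box B: F(B→C) = (782.70 + 391.9) − 370.3 = 804.30 Tg N/yr.
Box C: F(C→D) = (804.30 + 491.4) − 212.5 = 1083.2 Tg N/yr.
Box D throughput = its input = 1083.2 Tg N/yr; τ = 784200 / 1083.2 = 724.0 yr.

724 yr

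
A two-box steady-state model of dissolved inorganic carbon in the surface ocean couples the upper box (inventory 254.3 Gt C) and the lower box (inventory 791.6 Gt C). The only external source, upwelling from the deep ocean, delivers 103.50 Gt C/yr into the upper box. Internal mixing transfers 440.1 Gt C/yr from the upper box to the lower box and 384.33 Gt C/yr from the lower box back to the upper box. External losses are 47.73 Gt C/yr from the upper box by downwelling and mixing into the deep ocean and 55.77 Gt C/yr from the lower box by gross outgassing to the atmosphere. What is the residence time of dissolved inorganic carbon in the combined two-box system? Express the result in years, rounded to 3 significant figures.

10.1 yr

For the system as a whole, the A↔B exchange is internal and contributes nothing to the throughput; only the external sinks remove mass.
M_total = 254.3 + 791.6 = 1045.9 Gt C.
ΣF_external_out = 47.73 + 55.77 = 103.50 Gt C/yr.
τ = M_total / ΣF_ext = 1045.9 / 103.50 = 10.11 yr.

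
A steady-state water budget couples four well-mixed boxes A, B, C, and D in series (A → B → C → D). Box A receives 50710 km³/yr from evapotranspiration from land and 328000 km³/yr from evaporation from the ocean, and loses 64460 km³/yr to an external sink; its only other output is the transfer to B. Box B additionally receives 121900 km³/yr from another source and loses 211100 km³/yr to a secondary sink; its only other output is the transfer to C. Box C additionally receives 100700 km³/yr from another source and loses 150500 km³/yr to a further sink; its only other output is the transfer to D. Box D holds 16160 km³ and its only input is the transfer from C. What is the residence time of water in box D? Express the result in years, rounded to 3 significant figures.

0.0922 yr

Box A: F(A→B) = (50710 + 328000) − 64460 = 314250 km³/yr.
Box B: F(B→C) = (314250 + 121900) − 211100 = 225050 km³/yr.
Box C: F(C→D) = (225050 + 100700) − 150500 = 175250 km³/yr.
Box D throughput = its input = 175250 km³/yr; τ = 16160 / 175250 = 0.09221 yr.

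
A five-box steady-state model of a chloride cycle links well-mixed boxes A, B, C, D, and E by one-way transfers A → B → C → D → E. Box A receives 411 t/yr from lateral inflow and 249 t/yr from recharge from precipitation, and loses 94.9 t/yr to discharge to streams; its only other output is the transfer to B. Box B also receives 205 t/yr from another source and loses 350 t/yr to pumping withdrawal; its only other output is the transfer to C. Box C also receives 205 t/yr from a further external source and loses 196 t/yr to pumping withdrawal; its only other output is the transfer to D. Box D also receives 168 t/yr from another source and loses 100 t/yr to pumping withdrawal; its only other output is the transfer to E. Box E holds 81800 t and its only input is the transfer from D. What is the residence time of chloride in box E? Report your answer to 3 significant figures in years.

165 yr

Box A: F(A→B) = (411 + 249) − 94.9 = 565.10 t/yr.
Box B: F(B→C) = (565.10 + 205) − 350 = 420.10 t/yr.
Box C: F(C→D) = (420.10 + 205) − 196 = 429.10 t/yr.
Box D: F(D→E) = (429.10 + 168) − 100 = 497.10 t/yr.
Box E throughput = its input = 497.10 t/yr; τ = 81800 / 497.10 = 164.6 yr.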